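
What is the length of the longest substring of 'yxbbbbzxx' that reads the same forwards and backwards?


Scanning 'yxbbbbzxx' for palindromic substrings.
Substring at positions 2-5: 'bbbb'.
Check: reverse('bbbb') = 'bbbb' -> palindrome confirmed.
Neighbouring characters ('x' / 'z') break symmetry, so it cannot extend further.
No longer palindromic substring exists; longest length = 4

4


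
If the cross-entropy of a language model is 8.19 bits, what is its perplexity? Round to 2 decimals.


Perplexity formula: PP = 2^H
H = 8.19
PP = 2^8.19
Decompose: 2^8.19 = 2^8 * 2^0.19
2^8 = 256, 2^0.19 ~ 1.1407637
PP ~ 256 * 1.1407637 = 292.0355072
Rounded to 2 decimals: 292.04

292.04


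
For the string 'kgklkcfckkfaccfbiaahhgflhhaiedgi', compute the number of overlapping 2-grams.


String 'kgklkcfckkfaccfbiaahhgflhhaiedgi' has length L = 32.
Number of overlapping n-grams = L - n + 1
Substituting: 32 - 2 + 1 = 31

31


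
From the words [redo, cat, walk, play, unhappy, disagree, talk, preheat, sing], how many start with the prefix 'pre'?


Checking each word for prefix 'pre':
  'redo' -> no (count: 0)
  'cat' -> no (count: 0)
  'walk' -> no (count: 0)
  'play' -> no (count: 0)
  'unhappy' -> no (count: 0)
  'disagree' -> no (count: 0)
  'talk' -> no (count: 0)
  'preheat' -> YES, starts with 'pre' (count: 1)
  'sing' -> no (count: 1)
Total with prefix 'pre': 1

1


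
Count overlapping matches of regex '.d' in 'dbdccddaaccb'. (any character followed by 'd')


Pattern: .d means any character followed by 'd'.
Scanning 'dbdccddaaccb' position-by-position:
  Pos 0: window 'db' -> no
  Pos 1: window 'bd' -> MATCH
  Pos 2: window 'dc' -> no
  Pos 3: window 'cc' -> no
  Pos 4: window 'cd' -> MATCH
  Pos 5: window 'dd' -> MATCH
  Pos 6: window 'da' -> no
  Pos 7: window 'aa' -> no
  Pos 8: window 'ac' -> no
  Pos 9: window 'cc' -> no
  Pos 10: window 'cb' -> no
  Pos 11: window 'b' -> no
Total matches: 3

3


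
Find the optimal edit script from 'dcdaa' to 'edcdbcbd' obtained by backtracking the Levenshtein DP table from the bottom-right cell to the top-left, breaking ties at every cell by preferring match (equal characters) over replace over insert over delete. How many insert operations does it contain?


Edit distance = 5. Backtracking from cell (5, 8) with preference match > replace > insert > delete,
then listing the resulting alignment 'dcdaa' -> 'edcdbcbd' left to right:
  Step 1: insert 'e' [insertion #1]
  Step 2: keep 'd'
  Step 3: keep 'c'
  Step 4: keep 'd'
  Step 5: insert 'b' [insertion #2]
  Step 6: insert 'c' [insertion #3]
  Step 7: replace a->b
  Step 8: replace a->d
Total insertions: 3

3


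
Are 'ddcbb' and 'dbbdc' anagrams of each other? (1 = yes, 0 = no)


Sort characters of 'ddcbb': 'bbcdd'
Sort characters of 'dbbdc': 'bbcdd'
Sorted forms match -> they ARE anagrams
Result: 1

1


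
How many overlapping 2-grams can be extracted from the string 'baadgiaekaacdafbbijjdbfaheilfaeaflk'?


String 'baadgiaekaacdafbbijjdbfaheilfaeaflk' has length L = 35.
Number of overlapping n-grams = L - n + 1
Substituting: 35 - 2 + 1 = 34

34


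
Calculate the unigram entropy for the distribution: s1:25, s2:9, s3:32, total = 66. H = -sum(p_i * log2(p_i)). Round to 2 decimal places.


Computing entropy H = -sum(p_i * log2(p_i)):
  s1: p = 25/66 = 0.3788, -p*log2(p) = 0.5305
  s2: p = 9/66 = 0.1364, -p*log2(p) = 0.3920
  s3: p = 32/66 = 0.4848, -p*log2(p) = 0.5064
H = sum of terms = 1.4289
Rounded to 2 decimals: 1.43

1.43


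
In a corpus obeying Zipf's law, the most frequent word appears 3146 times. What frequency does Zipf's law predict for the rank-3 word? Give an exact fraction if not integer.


Zipf's law: freq(rank) = f1 / rank
f1 = 3146, rank = 3
freq = 3146 / 3
GCD(3146, 3) = 1
Simplified: 3146/3

3146/3


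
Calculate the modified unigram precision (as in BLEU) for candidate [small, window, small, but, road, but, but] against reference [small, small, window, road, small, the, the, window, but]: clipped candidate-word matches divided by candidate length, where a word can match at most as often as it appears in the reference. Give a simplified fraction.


Reference word counts: {'but': 1, 'road': 1, 'small': 3, 'the': 2, 'window': 2}
Checking each candidate word (with clipping):
  'small' -> in reference (ref count 3, used 1/3) -> match (matches: 1)
  'window' -> in reference (ref count 2, used 1/2) -> match (matches: 2)
  'small' -> in reference (ref count 3, used 2/3) -> match (matches: 3)
  'but' -> in reference (ref count 1, used 1/1) -> match (matches: 4)
  'road' -> in reference (ref count 1, used 1/1) -> match (matches: 5)
  'but' -> ref count 1 already used up (1/1) -> clipped, no match (matches: 5)
  'but' -> ref count 1 already used up (1/1) -> clipped, no match (matches: 5)
Clipped matches: 5, Candidate length: 7
Precision = 5/7

5/7


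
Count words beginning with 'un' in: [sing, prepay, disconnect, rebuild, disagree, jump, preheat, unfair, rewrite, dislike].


Checking each word for prefix 'un':
  'sing' -> no (count: 0)
  'prepay' -> no (count: 0)
  'disconnect' -> no (count: 0)
  'rebuild' -> no (count: 0)
  'disagree' -> no (count: 0)
  'jump' -> no (count: 0)
  'preheat' -> no (count: 0)
  'unfair' -> YES, starts with 'un' (count: 1)
  'rewrite' -> no (count: 1)
  'dislike' -> no (count: 1)
Total with prefix 'un': 1

1


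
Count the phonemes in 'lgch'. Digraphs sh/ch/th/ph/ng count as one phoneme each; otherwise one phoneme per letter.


Parsing 'lgch' greedily, digraphs first:
  'l' -> consonant phoneme (phonemes so far: 1)
  'g' -> consonant phoneme (phonemes so far: 2)
  'ch' -> digraph (1 consonant phoneme) (phonemes so far: 3)
Total phonemes: 3

3


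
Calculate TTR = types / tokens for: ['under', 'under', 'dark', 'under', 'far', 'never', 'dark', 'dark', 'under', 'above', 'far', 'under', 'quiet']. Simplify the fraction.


Tokens: 13
Unique types: ('above', 'dark', 'far', 'never', 'quiet', 'under') = 6
TTR = 6/13
Already in lowest terms.

6/13


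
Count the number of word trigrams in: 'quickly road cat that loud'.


Word trigrams from [5] words:
  Trigram 1: (quickly road cat)
  Trigram 2: (road cat that)
  Trigram 3: (cat that loud)
Total word trigrams: 5 - 2 = 3

3


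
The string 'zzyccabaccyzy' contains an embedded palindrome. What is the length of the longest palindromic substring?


Scanning 'zzyccabaccyzy' for palindromic substrings.
Substring at positions 1-11: 'zyccabaccyz'.
Check: reverse('zyccabaccyz') = 'zyccabaccyz' -> palindrome confirmed.
Neighbouring characters ('z' / 'y') break symmetry, so it cannot extend further.
No longer palindromic substring exists; longest length = 11

11


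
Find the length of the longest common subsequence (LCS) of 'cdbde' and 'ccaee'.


DP table for LCS of 'cdbde' and 'ccaee':
       c  c  a  e  e
    0  0  0  0  0  0
  c 0  1  1  1  1  1
  d 0  1  1  1  1  1
  b 0  1  1  1  1  1
  d 0  1  1  1  1  1
  e 0  1  1  1  2  2
LCS: 'ce'
LCS length = 2

2


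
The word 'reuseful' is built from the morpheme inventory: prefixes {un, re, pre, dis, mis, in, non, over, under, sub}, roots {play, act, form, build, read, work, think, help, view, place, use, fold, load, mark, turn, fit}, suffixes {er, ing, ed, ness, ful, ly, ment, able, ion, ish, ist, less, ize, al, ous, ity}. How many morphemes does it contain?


Segmenting 'reuseful' against the inventory:
  're' -> prefix (morpheme 1)
  'use' -> root (morpheme 2)
  'ful' -> suffix (morpheme 3)
Total morphemes: 3

3


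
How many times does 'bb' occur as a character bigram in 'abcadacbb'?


Scanning 'abcadacbb' for bigram 'bb':
  Position 0: 'ab' -> no
  Position 1: 'bc' -> no
  Position 2: 'ca' -> no
  Position 3: 'ad' -> no
  Position 4: 'da' -> no
  Position 5: 'ac' -> no
  Position 6: 'cb' -> no
  Position 7: 'bb' -> MATCH
Total matches: 1

1


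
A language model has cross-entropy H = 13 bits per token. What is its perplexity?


Perplexity formula: PP = 2^H
H = 13
PP = 2^13
PP = 2^13 = 8192

8192


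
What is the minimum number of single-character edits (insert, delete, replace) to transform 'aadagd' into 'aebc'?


Building DP table for s1='aadagd' (len 6) and s2='aebc' (len 4):
       a  e  b  c
    0  1  2  3  4
  a 1  0  1  2  3
  a 2  1  1  2  3
  d 3  2  2  2  3
  a 4  3  3  3  3
  g 5  4  4  4  4
  d 6  5  5  5  5
Edit distance = dp[6][4] = 5

5


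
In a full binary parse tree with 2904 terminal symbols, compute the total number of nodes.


Leaf nodes (terminals): 2904
Internal nodes = n - 1 = 2904 - 1 = 2903
Total = leaves + internal = 2904 + 2903 = 5807

5807


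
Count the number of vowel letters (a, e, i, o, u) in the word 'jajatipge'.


Scanning each character of 'jajatipge':
  Position 1: 'j' -> consonant (running count: 0)
  Position 2: 'a' -> vowel (running count: 1)
  Position 3: 'j' -> consonant (running count: 1)
  Position 4: 'a' -> vowel (running count: 2)
  Position 5: 't' -> consonant (running count: 2)
  Position 6: 'i' -> vowel (running count: 3)
  Position 7: 'p' -> consonant (running count: 3)
  Position 8: 'g' -> consonant (running count: 3)
  Position 9: 'e' -> vowel (running count: 4)
Total vowels: 4

4


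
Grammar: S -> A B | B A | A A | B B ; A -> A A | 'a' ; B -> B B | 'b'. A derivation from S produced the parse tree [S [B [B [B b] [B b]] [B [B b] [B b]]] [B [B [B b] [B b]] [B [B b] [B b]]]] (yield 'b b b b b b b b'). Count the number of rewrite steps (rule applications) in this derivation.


Every bracketed nonterminal node [X ...] in the tree is produced by exactly one rule application.
Reading the tree off as a leftmost derivation:
  Step 1: S  =>  B B   (applied S -> B B)
  Step 2: B B  =>  B B B   (applied B -> B B)
  Step 3: B B B  =>  B B B B   (applied B -> B B)
  Step 4: B B B B  =>  b B B B   (applied B -> b)
  Step 5: b B B B  =>  b b B B   (applied B -> b)
  Step 6: b b B B  =>  b b B B B   (applied B -> B B)
  Step 7: b b B B B  =>  b b b B B   (applied B -> b)
  Step 8: b b b B B  =>  b b b b B   (applied B -> b)
  Step 9: b b b b B  =>  b b b b B B   (applied B -> B B)
  Step 10: b b b b B B  =>  b b b b B B B   (applied B -> B B)
  Step 11: b b b b B B B  =>  b b b b b B B   (applied B -> b)
  Step 12: b b b b b B B  =>  b b b b b b B   (applied B -> b)
  Step 13: b b b b b b B  =>  b b b b b b B B   (applied B -> B B)
  Step 14: b b b b b b B B  =>  b b b b b b b B   (applied B -> b)
  Step 15: b b b b b b b B  =>  b b b b b b b b   (applied B -> b)
Final yield: b b b b b b b b
Total rewrite steps: 15

15


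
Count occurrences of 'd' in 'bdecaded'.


Scanning 'bdecaded' for 'd':
  Position 1: 'd' -> MATCH (count: 1)
  Position 5: 'd' -> MATCH (count: 2)
  Position 7: 'd' -> MATCH (count: 3)
Total occurrences of 'd': 3

3


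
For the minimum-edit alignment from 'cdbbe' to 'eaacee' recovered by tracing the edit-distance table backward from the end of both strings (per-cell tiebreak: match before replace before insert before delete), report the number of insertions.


Edit distance = 5. Backtracking from cell (5, 6) with preference match > replace > insert > delete,
then listing the resulting alignment 'cdbbe' -> 'eaacee' left to right:
  Step 1: insert 'e' [insertion #1]
  Step 2: replace c->a
  Step 3: replace d->a
  Step 4: replace b->c
  Step 5: replace b->e
  Step 6: keep 'e'
Total insertions: 1

1


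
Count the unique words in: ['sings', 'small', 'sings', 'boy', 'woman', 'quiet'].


Listing all tokens and tracking unique types:
  Token 1: 'sings' -> NEW (unique so far: 1)
  Token 2: 'small' -> NEW (unique so far: 2)
  Token 3: 'sings' -> duplicate (unique so far: 2)
  Token 4: 'boy' -> NEW (unique so far: 3)
  Token 5: 'woman' -> NEW (unique so far: 4)
  Token 6: 'quiet' -> NEW (unique so far: 5)
Unique types: ('boy', 'quiet', 'sings', 'small', 'woman')
Vocabulary size: 5

5


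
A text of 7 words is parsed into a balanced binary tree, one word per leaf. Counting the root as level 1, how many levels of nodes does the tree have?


In a balanced binary tree with n leaves the deepest leaf is ceil(log2(n)) edges below the root,
so counting node levels inclusive of root and leaves gives ceil(log2(n)) + 1 levels.
log2(7) = 2.8074
ceil(2.8074) = 3
levels = 3 + 1 = 4

4


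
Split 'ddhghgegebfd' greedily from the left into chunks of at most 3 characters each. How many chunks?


'ddhghgegebfd' has 12 characters.
Chunking with max size 3:
  Chunk 1: 'ddh' (positions 0-2)
  Chunk 2: 'ghg' (positions 3-5)
  Chunk 3: 'ege' (positions 6-8)
  Chunk 4: 'bfd' (positions 9-11)
Total chunks: ceil(12 / 3) = 4

4


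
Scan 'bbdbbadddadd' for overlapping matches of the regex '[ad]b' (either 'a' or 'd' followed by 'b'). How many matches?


Pattern: [ad]b means either 'a' or 'd' followed by 'b'.
Scanning 'bbdbbadddadd' position-by-position:
  Pos 0: window 'bb' -> no
  Pos 1: window 'bd' -> no
  Pos 2: window 'db' -> MATCH
  Pos 3: window 'bb' -> no
  Pos 4: window 'ba' -> no
  Pos 5: window 'ad' -> no
  Pos 6: window 'dd' -> no
  Pos 7: window 'dd' -> no
  Pos 8: window 'da' -> no
  Pos 9: window 'ad' -> no
  Pos 10: window 'dd' -> no
  Pos 11: window 'd' -> no
Total matches: 1

1


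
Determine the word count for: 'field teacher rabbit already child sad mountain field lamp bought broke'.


Counting words by splitting on spaces:
  Word 1: 'field'
  Word 2: 'teacher'
  Word 3: 'rabbit'
  Word 4: 'already'
  Word 5: 'child'
  Word 6: 'sad'
  Word 7: 'mountain'
  Word 8: 'field'
  Word 9: 'lamp'
  Word 10: 'bought'
  Word 11: 'broke'
Total words: 11

11


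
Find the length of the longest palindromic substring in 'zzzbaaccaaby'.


Scanning 'zzzbaaccaaby' for palindromic substrings.
Substring at positions 3-10: 'baaccaab'.
Check: reverse('baaccaab') = 'baaccaab' -> palindrome confirmed.
Neighbouring characters ('z' / 'y') break symmetry, so it cannot extend further.
No longer palindromic substring exists; longest length = 8

8


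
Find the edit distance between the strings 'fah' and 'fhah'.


Building DP table for s1='fah' (len 3) and s2='fhah' (len 4):
       f  h  a  h
    0  1  2  3  4
  f 1  0  1  2  3
  a 2  1  1  1  2
  h 3  2  1  2  1
Edit distance = dp[3][4] = 1

1


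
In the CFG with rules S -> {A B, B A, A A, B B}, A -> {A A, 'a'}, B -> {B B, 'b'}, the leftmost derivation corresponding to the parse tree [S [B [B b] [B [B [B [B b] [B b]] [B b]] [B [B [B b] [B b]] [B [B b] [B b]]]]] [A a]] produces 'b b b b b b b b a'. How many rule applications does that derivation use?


Every bracketed nonterminal node [X ...] in the tree is produced by exactly one rule application.
Reading the tree off as a leftmost derivation:
  Step 1: S  =>  B A   (applied S -> B A)
  Step 2: B A  =>  B B A   (applied B -> B B)
  Step 3: B B A  =>  b B A   (applied B -> b)
  Step 4: b B A  =>  b B B A   (applied B -> B B)
  Step 5: b B B A  =>  b B B B A   (applied B -> B B)
  Step 6: b B B B A  =>  b B B B B A   (applied B -> B B)
  Step 7: b B B B B A  =>  b b B B B A   (applied B -> b)
  Step 8: b b B B B A  =>  b b b B B A   (applied B -> b)
  Step 9: b b b B B A  =>  b b b b B A   (applied B -> b)
  Step 10: b b b b B A  =>  b b b b B B A   (applied B -> B B)
  Step 11: b b b b B B A  =>  b b b b B B B A   (applied B -> B B)
  Step 12: b b b b B B B A  =>  b b b b b B B A   (applied B -> b)
  Step 13: b b b b b B B A  =>  b b b b b b B A   (applied B -> b)
  Step 14: b b b b b b B A  =>  b b b b b b B B A   (applied B -> B B)
  Step 15: b b b b b b B B A  =>  b b b b b b b B A   (applied B -> b)
  Step 16: b b b b b b b B A  =>  b b b b b b b b A   (applied B -> b)
  Step 17: b b b b b b b b A  =>  b b b b b b b b a   (applied A -> a)
Final yield: b b b b b b b b a
Total rewrite steps: 17

17


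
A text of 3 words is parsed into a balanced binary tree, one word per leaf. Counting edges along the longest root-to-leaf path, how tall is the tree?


In a balanced binary tree with n leaves the deepest leaf is ceil(log2(n)) edges below the root.
log2(3) = 1.5850
ceil(1.5850) = 2
height (edges) = 2

2


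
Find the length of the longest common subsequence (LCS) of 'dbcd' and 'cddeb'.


DP table for LCS of 'dbcd' and 'cddeb':
       c  d  d  e  b
    0  0  0  0  0  0
  d 0  0  1  1  1  1
  b 0  0  1  1  1  2
  c 0  1  1  1  1  2
  d 0  1  2  2  2  2
LCS: 'db'
LCS length = 2

2


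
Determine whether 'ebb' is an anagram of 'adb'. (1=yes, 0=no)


Sort characters of 'ebb': 'bbe'
Sort characters of 'adb': 'abd'
Sorted forms differ -> they are NOT anagrams
Result: 0

0


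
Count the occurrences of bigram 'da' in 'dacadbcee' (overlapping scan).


Scanning 'dacadbcee' for bigram 'da':
  Position 0: 'da' -> MATCH
  Position 1: 'ac' -> no
  Position 2: 'ca' -> no
  Position 3: 'ad' -> no
  Position 4: 'db' -> no
  Position 5: 'bc' -> no
  Position 6: 'ce' -> no
  Position 7: 'ee' -> no
Total matches: 1

1


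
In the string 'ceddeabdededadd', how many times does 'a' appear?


Scanning 'ceddeabdededadd' for 'a':
  Position 5: 'a' -> MATCH (count: 1)
  Position 12: 'a' -> MATCH (count: 2)
Total occurrences of 'a': 2

2


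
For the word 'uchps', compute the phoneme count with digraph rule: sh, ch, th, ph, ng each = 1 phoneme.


Parsing 'uchps' greedily, digraphs first:
  'u' -> vowel phoneme (phonemes so far: 1)
  'ch' -> digraph (1 consonant phoneme) (phonemes so far: 2)
  'p' -> consonant phoneme (phonemes so far: 3)
  's' -> consonant phoneme (phonemes so far: 4)
Total phonemes: 4

4


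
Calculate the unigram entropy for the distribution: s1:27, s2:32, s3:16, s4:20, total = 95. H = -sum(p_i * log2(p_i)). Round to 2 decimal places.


Computing entropy H = -sum(p_i * log2(p_i)):
  s1: p = 27/95 = 0.2842, -p*log2(p) = 0.5158
  s2: p = 32/95 = 0.3368, -p*log2(p) = 0.5288
  s3: p = 16/95 = 0.1684, -p*log2(p) = 0.4328
  s4: p = 20/95 = 0.2105, -p*log2(p) = 0.4732
H = sum of terms = 1.9506
Rounded to 2 decimals: 1.95

1.95


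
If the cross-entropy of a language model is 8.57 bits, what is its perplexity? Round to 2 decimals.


Perplexity formula: PP = 2^H
H = 8.57
PP = 2^8.57
Decompose: 2^8.57 = 2^8 * 2^0.57
2^8 = 256, 2^0.57 ~ 1.4845236
PP ~ 256 * 1.4845236 = 380.0380416
Rounded to 2 decimals: 380.04

380.04


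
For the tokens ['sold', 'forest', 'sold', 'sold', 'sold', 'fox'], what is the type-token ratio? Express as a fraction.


Tokens: 6
Unique types: ('forest', 'fox', 'sold') = 3
TTR = 3/6
Simplify: divide both by 3 -> 1/2
TTR = 1/2

1/2


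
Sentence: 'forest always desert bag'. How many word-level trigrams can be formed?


Word trigrams from [4] words:
  Trigram 1: (forest always desert)
  Trigram 2: (always desert bag)
Total word trigrams: 4 - 2 = 2

2


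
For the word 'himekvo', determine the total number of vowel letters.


Scanning each character of 'himekvo':
  Position 1: 'h' -> consonant (running count: 0)
  Position 2: 'i' -> vowel (running count: 1)
  Position 3: 'm' -> consonant (running count: 1)
  Position 4: 'e' -> vowel (running count: 2)
  Position 5: 'k' -> consonant (running count: 2)
  Position 6: 'v' -> consonant (running count: 2)
  Position 7: 'o' -> vowel (running count: 3)
Total vowels: 3

3


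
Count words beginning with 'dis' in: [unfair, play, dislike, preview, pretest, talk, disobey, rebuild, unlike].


Checking each word for prefix 'dis':
  'unfair' -> no (count: 0)
  'play' -> no (count: 0)
  'dislike' -> YES, starts with 'dis' (count: 1)
  'preview' -> no (count: 1)
  'pretest' -> no (count: 1)
  'talk' -> no (count: 1)
  'disobey' -> YES, starts with 'dis' (count: 2)
  'rebuild' -> no (count: 2)
  'unlike' -> no (count: 2)
Total with prefix 'dis': 2

2


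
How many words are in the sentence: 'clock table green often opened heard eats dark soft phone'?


Counting words by splitting on spaces:
  Word 1: 'clock'
  Word 2: 'table'
  Word 3: 'green'
  Word 4: 'often'
  Word 5: 'opened'
  Word 6: 'heard'
  Word 7: 'eats'
  Word 8: 'dark'
  Word 9: 'soft'
  Word 10: 'phone'
Total words: 10

10


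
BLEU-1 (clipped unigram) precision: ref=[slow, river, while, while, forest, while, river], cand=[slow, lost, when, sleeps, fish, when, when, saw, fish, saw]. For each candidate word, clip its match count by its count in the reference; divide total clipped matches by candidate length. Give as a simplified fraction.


Reference word counts: {'forest': 1, 'river': 2, 'slow': 1, 'while': 3}
Checking each candidate word (with clipping):
  'slow' -> in reference (ref count 1, used 1/1) -> match (matches: 1)
  'lost' -> not in reference -> no match (matches: 1)
  'when' -> not in reference -> no match (matches: 1)
  'sleeps' -> not in reference -> no match (matches: 1)
  'fish' -> not in reference -> no match (matches: 1)
  'when' -> not in reference -> no match (matches: 1)
  'when' -> not in reference -> no match (matches: 1)
  'saw' -> not in reference -> no match (matches: 1)
  'fish' -> not in reference -> no match (matches: 1)
  'saw' -> not in reference -> no match (matches: 1)
Clipped matches: 1, Candidate length: 10
Precision = 1/10

1/10


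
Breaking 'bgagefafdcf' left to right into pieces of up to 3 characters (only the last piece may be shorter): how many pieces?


'bgagefafdcf' has 11 characters.
Chunking with max size 3:
  Chunk 1: 'bga' (positions 0-2)
  Chunk 2: 'gef' (positions 3-5)
  Chunk 3: 'afd' (positions 6-8)
  Chunk 4: 'cf' (positions 9-10)
Total chunks: ceil(11 / 3) = 4

4


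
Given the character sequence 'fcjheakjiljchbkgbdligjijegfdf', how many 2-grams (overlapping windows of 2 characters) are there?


String 'fcjheakjiljchbkgbdligjijegfdf' has length L = 29.
Number of overlapping n-grams = L - n + 1
Substituting: 29 - 2 + 1 = 28

28


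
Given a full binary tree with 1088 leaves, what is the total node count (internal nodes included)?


Leaf nodes (terminals): 1088
Internal nodes = n - 1 = 1088 - 1 = 1087
Total = leaves + internal = 1088 + 1087 = 2175

2175


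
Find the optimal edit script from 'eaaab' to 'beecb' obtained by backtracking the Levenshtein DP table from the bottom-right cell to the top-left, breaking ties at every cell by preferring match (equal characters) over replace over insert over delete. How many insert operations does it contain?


Edit distance = 4. Backtracking from cell (5, 5) with preference match > replace > insert > delete,
then listing the resulting alignment 'eaaab' -> 'beecb' left to right:
  Step 1: replace e->b
  Step 2: replace a->e
  Step 3: replace a->e
  Step 4: replace a->c
  Step 5: keep 'b'
Total insertions: 0

0


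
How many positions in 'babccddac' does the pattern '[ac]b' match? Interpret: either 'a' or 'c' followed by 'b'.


Pattern: [ac]b means either 'a' or 'c' followed by 'b'.
Scanning 'babccddac' position-by-position:
  Pos 0: window 'ba' -> no
  Pos 1: window 'ab' -> MATCH
  Pos 2: window 'bc' -> no
  Pos 3: window 'cc' -> no
  Pos 4: window 'cd' -> no
  Pos 5: window 'dd' -> no
  Pos 6: window 'da' -> no
  Pos 7: window 'ac' -> no
  Pos 8: window 'c' -> no
Total matches: 1

1


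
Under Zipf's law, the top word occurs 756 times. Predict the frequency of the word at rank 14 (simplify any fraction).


Zipf's law: freq(rank) = f1 / rank
f1 = 756, rank = 14
freq = 756 / 14
= 54

54


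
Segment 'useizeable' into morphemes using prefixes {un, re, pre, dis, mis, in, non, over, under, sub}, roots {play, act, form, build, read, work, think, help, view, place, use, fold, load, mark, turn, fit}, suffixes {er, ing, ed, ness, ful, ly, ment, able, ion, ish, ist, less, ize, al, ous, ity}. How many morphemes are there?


Segmenting 'useizeable' against the inventory:
  'use' -> root (morpheme 1)
  'ize' -> suffix (morpheme 2)
  'able' -> suffix (morpheme 3)
Total morphemes: 3

3


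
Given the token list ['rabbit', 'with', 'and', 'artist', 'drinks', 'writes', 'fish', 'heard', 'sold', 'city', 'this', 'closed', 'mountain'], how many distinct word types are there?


Listing all tokens and tracking unique types:
  Token 1: 'rabbit' -> NEW (unique so far: 1)
  Token 2: 'with' -> NEW (unique so far: 2)
  Token 3: 'and' -> NEW (unique so far: 3)
  Token 4: 'artist' -> NEW (unique so far: 4)
  Token 5: 'drinks' -> NEW (unique so far: 5)
  Token 6: 'writes' -> NEW (unique so far: 6)
  Token 7: 'fish' -> NEW (unique so far: 7)
  Token 8: 'heard' -> NEW (unique so far: 8)
  Token 9: 'sold' -> NEW (unique so far: 9)
  Token 10: 'city' -> NEW (unique so far: 10)
  Token 11: 'this' -> NEW (unique so far: 11)
  Token 12: 'closed' -> NEW (unique so far: 12)
  Token 13: 'mountain' -> NEW (unique so far: 13)
Unique types: ('and', 'artist', 'city', 'closed', 'drinks', 'fish', 'heard', 'mountain', 'rabbit', 'sold', 'this', 'with', 'writes')
Vocabulary size: 13

13


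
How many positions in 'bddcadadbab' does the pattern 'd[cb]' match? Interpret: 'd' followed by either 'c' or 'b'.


Pattern: d[cb] means 'd' followed by either 'c' or 'b'.
Scanning 'bddcadadbab' position-by-position:
  Pos 0: window 'bd' -> no
  Pos 1: window 'dd' -> no
  Pos 2: window 'dc' -> MATCH
  Pos 3: window 'ca' -> no
  Pos 4: window 'ad' -> no
  Pos 5: window 'da' -> no
  Pos 6: window 'ad' -> no
  Pos 7: window 'db' -> MATCH
  Pos 8: window 'ba' -> no
  Pos 9: window 'ab' -> no
  Pos 10: window 'b' -> no
Total matches: 2

2


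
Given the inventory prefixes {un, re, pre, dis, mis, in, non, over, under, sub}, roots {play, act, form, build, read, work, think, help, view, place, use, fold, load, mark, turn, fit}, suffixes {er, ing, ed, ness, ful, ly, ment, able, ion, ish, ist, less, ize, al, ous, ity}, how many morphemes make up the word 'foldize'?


Segmenting 'foldize' against the inventory:
  'fold' -> root (morpheme 1)
  'ize' -> suffix (morpheme 2)
Total morphemes: 2

2


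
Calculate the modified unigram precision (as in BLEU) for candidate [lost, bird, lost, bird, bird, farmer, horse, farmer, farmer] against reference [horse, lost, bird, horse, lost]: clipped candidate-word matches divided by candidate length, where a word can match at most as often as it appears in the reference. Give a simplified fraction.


Reference word counts: {'bird': 1, 'horse': 2, 'lost': 2}
Checking each candidate word (with clipping):
  'lost' -> in reference (ref count 2, used 1/2) -> match (matches: 1)
  'bird' -> in reference (ref count 1, used 1/1) -> match (matches: 2)
  'lost' -> in reference (ref count 2, used 2/2) -> match (matches: 3)
  'bird' -> ref count 1 already used up (1/1) -> clipped, no match (matches: 3)
  'bird' -> ref count 1 already used up (1/1) -> clipped, no match (matches: 3)
  'farmer' -> not in reference -> no match (matches: 3)
  'horse' -> in reference (ref count 2, used 1/2) -> match (matches: 4)
  'farmer' -> not in reference -> no match (matches: 4)
  'farmer' -> not in reference -> no match (matches: 4)
Clipped matches: 4, Candidate length: 9
Precision = 4/9

4/9


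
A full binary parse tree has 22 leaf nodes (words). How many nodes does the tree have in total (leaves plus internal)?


Leaf nodes (terminals): 22
Internal nodes = n - 1 = 22 - 1 = 21
Total = leaves + internal = 22 + 21 = 43

43


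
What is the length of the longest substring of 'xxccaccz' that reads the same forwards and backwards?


Scanning 'xxccaccz' for palindromic substrings.
Substring at positions 2-6: 'ccacc'.
Check: reverse('ccacc') = 'ccacc' -> palindrome confirmed.
Neighbouring characters ('x' / 'z') break symmetry, so it cannot extend further.
No longer palindromic substring exists; longest length = 5

5


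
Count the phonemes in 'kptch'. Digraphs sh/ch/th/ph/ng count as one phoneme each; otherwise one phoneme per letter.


Parsing 'kptch' greedily, digraphs first:
  'k' -> consonant phoneme (phonemes so far: 1)
  'p' -> consonant phoneme (phonemes so far: 2)
  't' -> consonant phoneme (phonemes so far: 3)
  'ch' -> digraph (1 consonant phoneme) (phonemes so far: 4)
Total phonemes: 4

4


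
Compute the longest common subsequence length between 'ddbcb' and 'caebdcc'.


DP table for LCS of 'ddbcb' and 'caebdcc':
       c  a  e  b  d  c  c
    0  0  0  0  0  0  0  0
  d 0  0  0  0  0  1  1  1
  d 0  0  0  0  0  1  1  1
  b 0  0  0  0  1  1  1  1
  c 0  1  1  1  1  1  2  2
  b 0  1  1  1  2  2  2  2
LCS: 'dc'
LCS length = 2

2


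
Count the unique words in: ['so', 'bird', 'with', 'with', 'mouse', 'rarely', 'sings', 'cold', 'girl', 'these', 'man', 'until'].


Listing all tokens and tracking unique types:
  Token 1: 'so' -> NEW (unique so far: 1)
  Token 2: 'bird' -> NEW (unique so far: 2)
  Token 3: 'with' -> NEW (unique so far: 3)
  Token 4: 'with' -> duplicate (unique so far: 3)
  Token 5: 'mouse' -> NEW (unique so far: 4)
  Token 6: 'rarely' -> NEW (unique so far: 5)
  Token 7: 'sings' -> NEW (unique so far: 6)
  Token 8: 'cold' -> NEW (unique so far: 7)
  Token 9: 'girl' -> NEW (unique so far: 8)
  Token 10: 'these' -> NEW (unique so far: 9)
  Token 11: 'man' -> NEW (unique so far: 10)
  Token 12: 'until' -> NEW (unique so far: 11)
Unique types: ('bird', 'cold', 'girl', 'man', 'mouse', 'rarely', 'sings', 'so', 'these', 'until', 'with')
Vocabulary size: 11

11


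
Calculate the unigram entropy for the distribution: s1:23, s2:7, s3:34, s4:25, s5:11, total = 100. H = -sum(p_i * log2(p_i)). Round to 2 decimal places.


Computing entropy H = -sum(p_i * log2(p_i)):
  s1: p = 23/100 = 0.2300, -p*log2(p) = 0.4877
  s2: p = 7/100 = 0.0700, -p*log2(p) = 0.2686
  s3: p = 34/100 = 0.3400, -p*log2(p) = 0.5292
  s4: p = 25/100 = 0.2500, -p*log2(p) = 0.5000
  s5: p = 11/100 = 0.1100, -p*log2(p) = 0.3503
H = sum of terms = 2.1358
Rounded to 2 decimals: 2.14

2.14


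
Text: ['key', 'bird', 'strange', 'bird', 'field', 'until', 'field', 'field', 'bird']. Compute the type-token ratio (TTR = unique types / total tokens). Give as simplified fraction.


Tokens: 9
Unique types: ('bird', 'field', 'key', 'strange', 'until') = 5
TTR = 5/9
Already in lowest terms.

5/9


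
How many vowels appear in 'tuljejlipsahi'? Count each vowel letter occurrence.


Scanning each character of 'tuljejlipsahi':
  Position 1: 't' -> consonant (running count: 0)
  Position 2: 'u' -> vowel (running count: 1)
  Position 3: 'l' -> consonant (running count: 1)
  Position 4: 'j' -> consonant (running count: 1)
  Position 5: 'e' -> vowel (running count: 2)
  Position 6: 'j' -> consonant (running count: 2)
  Position 7: 'l' -> consonant (running count: 2)
  Position 8: 'i' -> vowel (running count: 3)
  Position 9: 'p' -> consonant (running count: 3)
  Position 10: 's' -> consonant (running count: 3)
  Position 11: 'a' -> vowel (running count: 4)
  Position 12: 'h' -> consonant (running count: 4)
  Position 13: 'i' -> vowel (running count: 5)
Total vowels: 5

5


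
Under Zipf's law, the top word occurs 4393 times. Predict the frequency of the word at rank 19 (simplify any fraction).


Zipf's law: freq(rank) = f1 / rank
f1 = 4393, rank = 19
freq = 4393 / 19
GCD(4393, 19) = 1
Simplified: 4393/19

4393/19


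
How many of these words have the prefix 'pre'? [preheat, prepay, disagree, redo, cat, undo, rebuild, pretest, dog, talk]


Checking each word for prefix 'pre':
  'preheat' -> YES, starts with 'pre' (count: 1)
  'prepay' -> YES, starts with 'pre' (count: 2)
  'disagree' -> no (count: 2)
  'redo' -> no (count: 2)
  'cat' -> no (count: 2)
  'undo' -> no (count: 2)
  'rebuild' -> no (count: 2)
  'pretest' -> YES, starts with 'pre' (count: 3)
  'dog' -> no (count: 3)
  'talk' -> no (count: 3)
Total with prefix 'pre': 3

3


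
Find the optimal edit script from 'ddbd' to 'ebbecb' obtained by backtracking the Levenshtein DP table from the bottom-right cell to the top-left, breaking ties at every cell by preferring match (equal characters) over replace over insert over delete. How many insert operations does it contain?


Edit distance = 5. Backtracking from cell (4, 6) with preference match > replace > insert > delete,
then listing the resulting alignment 'ddbd' -> 'ebbecb' left to right:
  Step 1: replace d->e
  Step 2: replace d->b
  Step 3: keep 'b'
  Step 4: insert 'e' [insertion #1]
  Step 5: insert 'c' [insertion #2]
  Step 6: replace d->b
Total insertions: 2

2


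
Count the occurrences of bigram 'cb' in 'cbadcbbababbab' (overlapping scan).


Scanning 'cbadcbbababbab' for bigram 'cb':
  Position 0: 'cb' -> MATCH
  Position 1: 'ba' -> no
  Position 2: 'ad' -> no
  Position 3: 'dc' -> no
  Position 4: 'cb' -> MATCH
  Position 5: 'bb' -> no
  Position 6: 'ba' -> no
  Position 7: 'ab' -> no
  Position 8: 'ba' -> no
  Position 9: 'ab' -> no
  Position 10: 'bb' -> no
  Position 11: 'ba' -> no
  Position 12: 'ab' -> no
Total matches: 2

2


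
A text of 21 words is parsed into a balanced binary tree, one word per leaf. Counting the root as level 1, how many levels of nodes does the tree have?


In a balanced binary tree with n leaves the deepest leaf is ceil(log2(n)) edges below the root,
so counting node levels inclusive of root and leaves gives ceil(log2(n)) + 1 levels.
log2(21) = 4.3923
ceil(4.3923) = 5
levels = 5 + 1 = 6

6


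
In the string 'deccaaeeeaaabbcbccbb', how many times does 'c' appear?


Scanning 'deccaaeeeaaabbcbccbb' for 'c':
  Position 2: 'c' -> MATCH (count: 1)
  Position 3: 'c' -> MATCH (count: 2)
  Position 14: 'c' -> MATCH (count: 3)
  Position 16: 'c' -> MATCH (count: 4)
  Position 17: 'c' -> MATCH (count: 5)
Total occurrences of 'c': 5

5


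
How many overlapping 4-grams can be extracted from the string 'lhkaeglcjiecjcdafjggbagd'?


String 'lhkaeglcjiecjcdafjggbagd' has length L = 24.
Number of overlapping n-grams = L - n + 1
Substituting: 24 - 4 + 1 = 21

21


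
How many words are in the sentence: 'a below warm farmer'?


Counting words by splitting on spaces:
  Word 1: 'a'
  Word 2: 'below'
  Word 3: 'warm'
  Word 4: 'farmer'
Total words: 4

4


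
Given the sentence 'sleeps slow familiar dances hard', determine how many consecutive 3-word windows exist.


Word trigrams from [5] words:
  Trigram 1: (sleeps slow familiar)
  Trigram 2: (slow familiar dances)
  Trigram 3: (familiar dances hard)
Total word trigrams: 5 - 2 = 3

3


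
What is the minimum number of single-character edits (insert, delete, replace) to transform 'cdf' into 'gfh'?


Building DP table for s1='cdf' (len 3) and s2='gfh' (len 3):
       g  f  h
    0  1  2  3
  c 1  1  2  3
  d 2  2  2  3
  f 3  3  2  3
Edit distance = dp[3][3] = 3

3


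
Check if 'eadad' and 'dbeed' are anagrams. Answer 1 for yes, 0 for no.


Sort characters of 'eadad': 'aadde'
Sort characters of 'dbeed': 'bddee'
Sorted forms differ -> they are NOT anagrams
Result: 0

0


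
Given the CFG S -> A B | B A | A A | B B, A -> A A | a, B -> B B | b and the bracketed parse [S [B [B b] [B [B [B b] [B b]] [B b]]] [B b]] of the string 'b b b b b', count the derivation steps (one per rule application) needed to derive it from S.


Every bracketed nonterminal node [X ...] in the tree is produced by exactly one rule application.
Reading the tree off as a leftmost derivation:
  Step 1: S  =>  B B   (applied S -> B B)
  Step 2: B B  =>  B B B   (applied B -> B B)
  Step 3: B B B  =>  b B B   (applied B -> b)
  Step 4: b B B  =>  b B B B   (applied B -> B B)
  Step 5: b B B B  =>  b B B B B   (applied B -> B B)
  Step 6: b B B B B  =>  b b B B B   (applied B -> b)
  Step 7: b b B B B  =>  b b b B B   (applied B -> b)
  Step 8: b b b B B  =>  b b b b B   (applied B -> b)
  Step 9: b b b b B  =>  b b b b b   (applied B -> b)
Final yield: b b b b b
Total rewrite steps: 9

9


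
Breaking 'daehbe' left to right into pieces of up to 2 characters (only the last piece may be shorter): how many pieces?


'daehbe' has 6 characters.
Chunking with max size 2:
  Chunk 1: 'da' (positions 0-1)
  Chunk 2: 'eh' (positions 2-3)
  Chunk 3: 'be' (positions 4-5)
Total chunks: ceil(6 / 2) = 3

3


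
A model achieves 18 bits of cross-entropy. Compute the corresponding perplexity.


Perplexity formula: PP = 2^H
H = 18
PP = 2^18
PP = 2^18 = 262144

262144


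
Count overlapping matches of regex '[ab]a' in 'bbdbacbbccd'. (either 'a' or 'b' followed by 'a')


Pattern: [ab]a means either 'a' or 'b' followed by 'a'.
Scanning 'bbdbacbbccd' position-by-position:
  Pos 0: window 'bb' -> no
  Pos 1: window 'bd' -> no
  Pos 2: window 'db' -> no
  Pos 3: window 'ba' -> MATCH
  Pos 4: window 'ac' -> no
  Pos 5: window 'cb' -> no
  Pos 6: window 'bb' -> no
  Pos 7: window 'bc' -> no
  Pos 8: window 'cc' -> no
  Pos 9: window 'cd' -> no
  Pos 10: window 'd' -> no
Total matches: 1

1


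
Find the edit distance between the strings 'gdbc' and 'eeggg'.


Building DP table for s1='gdbc' (len 4) and s2='eeggg' (len 5):
       e  e  g  g  g
    0  1  2  3  4  5
  g 1  1  2  2  3  4
  d 2  2  2  3  3  4
  b 3  3  3  3  4  4
  c 4  4  4  4  4  5
Edit distance = dp[4][5] = 5

5


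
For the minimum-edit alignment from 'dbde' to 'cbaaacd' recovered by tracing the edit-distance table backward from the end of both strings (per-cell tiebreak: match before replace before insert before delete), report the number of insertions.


Edit distance = 6. Backtracking from cell (4, 7) with preference match > replace > insert > delete,
then listing the resulting alignment 'dbde' -> 'cbaaacd' left to right:
  Step 1: replace d->c
  Step 2: keep 'b'
  Step 3: insert 'a' [insertion #1]
  Step 4: insert 'a' [insertion #2]
  Step 5: insert 'a' [insertion #3]
  Step 6: replace d->c
  Step 7: replace e->d
Total insertions: 3

3


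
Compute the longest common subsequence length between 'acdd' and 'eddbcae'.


DP table for LCS of 'acdd' and 'eddbcae':
       e  d  d  b  c  a  e
    0  0  0  0  0  0  0  0
  a 0  0  0  0  0  0  1  1
  c 0  0  0  0  0  1  1  1
  d 0  0  1  1  1  1  1  1
  d 0  0  1  2  2  2  2  2
LCS: 'dd'
LCS length = 2

2


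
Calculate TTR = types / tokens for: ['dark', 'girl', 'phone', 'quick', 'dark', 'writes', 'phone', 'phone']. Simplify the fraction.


Tokens: 8
Unique types: ('dark', 'girl', 'phone', 'quick', 'writes') = 5
TTR = 5/8
Already in lowest terms.

5/8


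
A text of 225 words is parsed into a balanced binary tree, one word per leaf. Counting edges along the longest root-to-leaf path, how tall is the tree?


In a balanced binary tree with n leaves the deepest leaf is ceil(log2(n)) edges below the root.
log2(225) = 7.8138
ceil(7.8138) = 8
height (edges) = 8

8


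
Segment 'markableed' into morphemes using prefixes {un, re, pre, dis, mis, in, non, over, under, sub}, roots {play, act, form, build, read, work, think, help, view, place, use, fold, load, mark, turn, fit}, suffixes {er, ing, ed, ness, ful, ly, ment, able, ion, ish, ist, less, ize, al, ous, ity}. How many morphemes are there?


Segmenting 'markableed' against the inventory:
  'mark' -> root (morpheme 1)
  'able' -> suffix (morpheme 2)
  'ed' -> suffix (morpheme 3)
Total morphemes: 3

3


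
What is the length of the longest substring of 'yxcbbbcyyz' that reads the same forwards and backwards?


Scanning 'yxcbbbcyyz' for palindromic substrings.
Substring at positions 2-6: 'cbbbc'.
Check: reverse('cbbbc') = 'cbbbc' -> palindrome confirmed.
Neighbouring characters ('x' / 'y') break symmetry, so it cannot extend further.
No longer palindromic substring exists; longest length = 5

5


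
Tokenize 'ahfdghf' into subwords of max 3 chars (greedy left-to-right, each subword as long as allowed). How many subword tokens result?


'ahfdghf' has 7 characters.
Chunking with max size 3:
  Chunk 1: 'ahf' (positions 0-2)
  Chunk 2: 'dgh' (positions 3-5)
  Chunk 3: 'f' (positions 6-6)
Total chunks: ceil(7 / 3) = 3

3


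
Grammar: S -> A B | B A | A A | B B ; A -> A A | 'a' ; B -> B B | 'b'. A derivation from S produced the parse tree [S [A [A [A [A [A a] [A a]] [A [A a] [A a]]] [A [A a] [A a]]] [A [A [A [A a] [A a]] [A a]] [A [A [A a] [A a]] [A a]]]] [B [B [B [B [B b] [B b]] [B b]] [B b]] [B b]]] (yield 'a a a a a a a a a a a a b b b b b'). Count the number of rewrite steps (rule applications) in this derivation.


Every bracketed nonterminal node [X ...] in the tree is produced by exactly one rule application.
Reading the tree off as a leftmost derivation:
  Step 1: S  =>  A B   (applied S -> A B)
  Step 2: A B  =>  A A B   (applied A -> A A)
  Step 3: A A B  =>  A A A B   (applied A -> A A)
  Step 4: A A A B  =>  A A A A B   (applied A -> A A)
  Step 5: A A A A B  =>  A A A A A B   (applied A -> A A)
  Step 6: A A A A A B  =>  a A A A A B   (applied A -> a)
  Step 7: a A A A A B  =>  a a A A A B   (applied A -> a)
  Step 8: a a A A A B  =>  a a A A A A B   (applied A -> A A)
  Step 9: a a A A A A B  =>  a a a A A A B   (applied A -> a)
  Step 10: a a a A A A B  =>  a a a a A A B   (applied A -> a)
  Step 11: a a a a A A B  =>  a a a a A A A B   (applied A -> A A)
  Step 12: a a a a A A A B  =>  a a a a a A A B   (applied A -> a)
  Step 13: a a a a a A A B  =>  a a a a a a A B   (applied A -> a)
  Step 14: a a a a a a A B  =>  a a a a a a A A B   (applied A -> A A)
  Step 15: a a a a a a A A B  =>  a a a a a a A A A B   (applied A -> A A)
  Step 16: a a a a a a A A A B  =>  a a a a a a A A A A B   (applied A -> A A)
  Step 17: a a a a a a A A A A B  =>  a a a a a a a A A A B   (applied A -> a)
  Step 18: a a a a a a a A A A B  =>  a a a a a a a a A A B   (applied A -> a)
  Step 19: a a a a a a a a A A B  =>  a a a a a a a a a A B   (applied A -> a)
  Step 20: a a a a a a a a a A B  =>  a a a a a a a a a A A B   (applied A -> A A)
  Step 21: a a a a a a a a a A A B  =>  a a a a a a a a a A A A B   (applied A -> A A)
  Step 22: a a a a a a a a a A A A B  =>  a a a a a a a a a a A A B   (applied A -> a)
  Step 23: a a a a a a a a a a A A B  =>  a a a a a a a a a a a A B   (applied A -> a)
  Step 24: a a a a a a a a a a a A B  =>  a a a a a a a a a a a a B   (applied A -> a)
  Step 25: a a a a a a a a a a a a B  =>  a a a a a a a a a a a a B B   (applied B -> B B)
  Step 26: a a a a a a a a a a a a B B  =>  a a a a a a a a a a a a B B B   (applied B -> B B)
  Step 27: a a a a a a a a a a a a B B B  =>  a a a a a a a a a a a a B B B B   (applied B -> B B)
  Step 28: a a a a a a a a a a a a B B B B  =>  a a a a a a a a a a a a B B B B B   (applied B -> B B)
  Step 29: a a a a a a a a a a a a B B B B B  =>  a a a a a a a a a a a a b B B B B   (applied B -> b)
  Step 30: a a a a a a a a a a a a b B B B B  =>  a a a a a a a a a a a a b b B B B   (applied B -> b)
  Step 31: a a a a a a a a a a a a b b B B B  =>  a a a a a a a a a a a a b b b B B   (applied B -> b)
  Step 32: a a a a a a a a a a a a b b b B B  =>  a a a a a a a a a a a a b b b b B   (applied B -> b)
  Step 33: a a a a a a a a a a a a b b b b B  =>  a a a a a a a a a a a a b b b b b   (applied B -> b)
Final yield: a a a a a a a a a a a a b b b b b
Total rewrite steps: 33

33
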